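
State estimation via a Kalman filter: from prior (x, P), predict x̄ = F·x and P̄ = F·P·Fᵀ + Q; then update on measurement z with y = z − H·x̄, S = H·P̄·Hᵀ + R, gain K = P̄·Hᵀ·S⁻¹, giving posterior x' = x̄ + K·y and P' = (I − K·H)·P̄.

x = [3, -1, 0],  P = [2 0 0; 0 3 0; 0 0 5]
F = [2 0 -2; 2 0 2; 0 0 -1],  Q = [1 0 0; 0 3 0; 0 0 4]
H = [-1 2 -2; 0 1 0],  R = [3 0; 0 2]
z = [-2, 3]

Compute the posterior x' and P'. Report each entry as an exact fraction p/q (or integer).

x̄ = F·x = [6, 6, 0]
P̄ = F·P·Fᵀ + Q = [29 -12 10; -12 31 -10; 10 -10 9]
y = z − H·x̄ = [-8, -3]
S = H·P̄·Hᵀ + R = [360 94; 94 33]
K = P̄·Hᵀ·S⁻¹ = [-1281/3044 1271/1522; 47/761 581/761; -161/761 228/761]
x' = x̄ + K·y = [10443/1522, 2447/761, 604/761]
P' = (I − K·H)·P̄ = [25267/3044 1271/761 -1407/761; 1271/761 1162/761 456/761; -1407/761 456/761 1401/761]

x' = [10443/1522, 2447/761, 604/761]
P' = [25267/3044 1271/761 -1407/761; 1271/761 1162/761 456/761; -1407/761 456/761 1401/761]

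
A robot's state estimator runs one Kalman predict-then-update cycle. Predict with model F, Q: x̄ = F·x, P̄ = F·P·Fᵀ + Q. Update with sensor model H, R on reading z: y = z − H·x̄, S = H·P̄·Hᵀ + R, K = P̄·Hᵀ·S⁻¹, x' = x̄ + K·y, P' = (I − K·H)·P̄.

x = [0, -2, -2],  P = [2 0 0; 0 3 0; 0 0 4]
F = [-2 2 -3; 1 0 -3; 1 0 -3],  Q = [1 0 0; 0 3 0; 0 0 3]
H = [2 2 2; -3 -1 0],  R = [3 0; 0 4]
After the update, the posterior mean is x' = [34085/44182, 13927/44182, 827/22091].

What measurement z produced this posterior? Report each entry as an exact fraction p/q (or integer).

z = [2, -3]

x̄ = F·x = [2, 6, 6]
P̄ = F·P·Fᵀ + Q = [57 32 32; 32 41 38; 32 38 41]
S = H·P̄·Hᵀ + R = [1375 -948; -948 750]
K = P̄·Hᵀ·S⁻¹ = [-1824/22091 -49709/132546; 6104/22091 22081/132546; 6578/22091 13103/66273]
x' − x̄ = [-54279/44182, -251165/44182, -131719/22091] = K·y
y = (KᵀK)⁻¹·Kᵀ·(x' − x̄) = [-26, 9]
z = y + H·x̄ = [-26, 9] + [28, -12] = [2, -3]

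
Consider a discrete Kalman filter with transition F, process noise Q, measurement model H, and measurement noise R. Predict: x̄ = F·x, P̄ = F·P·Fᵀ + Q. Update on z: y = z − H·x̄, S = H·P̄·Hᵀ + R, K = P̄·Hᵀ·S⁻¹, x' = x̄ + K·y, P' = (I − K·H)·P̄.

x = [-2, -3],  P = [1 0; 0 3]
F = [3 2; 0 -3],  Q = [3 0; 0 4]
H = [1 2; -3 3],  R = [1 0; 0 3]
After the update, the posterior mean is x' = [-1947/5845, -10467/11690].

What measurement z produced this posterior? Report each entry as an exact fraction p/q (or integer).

z = [-2, -2]

x̄ = F·x = [-12, 9]
P̄ = F·P·Fᵀ + Q = [24 -18; -18 31]
S = H·P̄·Hᵀ + R = [77 168; 168 822]
K = P̄·Hᵀ·S⁻¹ = [1884/5845 -183/835; 1912/5845 187/1670]
x' − x̄ = [68193/5845, -115677/11690] = K·y
y = (KᵀK)⁻¹·Kᵀ·(x' − x̄) = [-8, -65]
z = y + H·x̄ = [-8, -65] + [6, 63] = [-2, -2]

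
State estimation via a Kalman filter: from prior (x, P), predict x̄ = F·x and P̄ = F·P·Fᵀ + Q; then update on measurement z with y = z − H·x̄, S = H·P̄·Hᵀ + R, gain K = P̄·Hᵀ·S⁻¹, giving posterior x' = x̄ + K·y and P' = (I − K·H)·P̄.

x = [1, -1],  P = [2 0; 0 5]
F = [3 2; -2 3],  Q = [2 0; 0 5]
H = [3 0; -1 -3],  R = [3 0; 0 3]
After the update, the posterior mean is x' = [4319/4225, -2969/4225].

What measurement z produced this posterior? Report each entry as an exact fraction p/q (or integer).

x̄ = F·x = [1, -5]
P̄ = F·P·Fᵀ + Q = [40 18; 18 58]
S = H·P̄·Hᵀ + R = [363 -282; -282 673]
K = P̄·Hᵀ·S⁻¹ = [18084/54925 -94/54925; -5934/54925 -18156/54925]
x' − x̄ = [94/4225, 18156/4225] = K·y
y = (KᵀK)⁻¹·Kᵀ·(x' − x̄) = [0, -13]
z = y + H·x̄ = [0, -13] + [3, 14] = [3, 1]

z = [3, 1]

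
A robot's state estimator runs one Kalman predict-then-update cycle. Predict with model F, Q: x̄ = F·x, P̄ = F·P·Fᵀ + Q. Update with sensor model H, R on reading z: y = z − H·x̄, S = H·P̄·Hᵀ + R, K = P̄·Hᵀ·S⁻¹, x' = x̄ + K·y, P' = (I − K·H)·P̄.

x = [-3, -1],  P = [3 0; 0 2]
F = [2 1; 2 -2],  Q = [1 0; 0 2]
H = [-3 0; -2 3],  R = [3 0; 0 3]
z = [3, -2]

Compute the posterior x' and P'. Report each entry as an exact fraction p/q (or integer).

x̄ = F·x = [-7, -4]
P̄ = F·P·Fᵀ + Q = [15 8; 8 22]
y = z − H·x̄ = [-18, -4]
S = H·P̄·Hᵀ + R = [138 18; 18 165]
K = P̄·Hᵀ·S⁻¹ = [-813/2494 -1/1247; -270/1247 1222/3741]
x' = x̄ + K·y = [-1408/1247, -5272/3741]
P' = (I − K·H)·P̄ = [813/2494 270/1247; 270/1247 1762/3741]

x' = [-1408/1247, -5272/3741]
P' = [813/2494 270/1247; 270/1247 1762/3741]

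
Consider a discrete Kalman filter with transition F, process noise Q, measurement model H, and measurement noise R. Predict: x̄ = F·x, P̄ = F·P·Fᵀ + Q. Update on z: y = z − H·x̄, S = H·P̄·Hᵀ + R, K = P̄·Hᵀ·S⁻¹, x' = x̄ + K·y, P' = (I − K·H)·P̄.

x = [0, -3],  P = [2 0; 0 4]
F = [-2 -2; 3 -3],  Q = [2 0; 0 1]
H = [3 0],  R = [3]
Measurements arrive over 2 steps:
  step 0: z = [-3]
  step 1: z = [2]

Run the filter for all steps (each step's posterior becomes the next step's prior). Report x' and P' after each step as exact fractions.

step 0: x̄ = F·x = [6, 9]
step 0: P̄ = F·P·Fᵀ + Q = [26 12; 12 55]
step 0: y = z − H·x̄ = [-21]
step 0: S = H·P̄·Hᵀ + R = [237]
step 0: K = P̄·Hᵀ·S⁻¹ = [26/79; 12/79]
step 0: x' = x̄ + K·y = [-72/79, 459/79]
step 0: P' = (I − K·H)·P̄ = [26/79 12/79; 12/79 3913/79]
step 1: x̄ = F·x = [-774/79, -1593/79]
step 1: P̄ = F·P·Fᵀ + Q = [16010/79 23322/79; 23322/79 35314/79]
step 1: y = z − H·x̄ = [2480/79]
step 1: S = H·P̄·Hᵀ + R = [144327/79]
step 1: K = P̄·Hᵀ·S⁻¹ = [16010/48109; 23322/48109]
step 1: x' = x̄ + K·y = [31246/48109, -237963/48109]
step 1: P' = (I − K·H)·P̄ = [16010/48109 23322/48109; 23322/48109 850306/48109]

step 0: x' = [-72/79, 459/79], P' = [26/79 12/79; 12/79 3913/79]
step 1: x' = [31246/48109, -237963/48109], P' = [16010/48109 23322/48109; 23322/48109 850306/48109]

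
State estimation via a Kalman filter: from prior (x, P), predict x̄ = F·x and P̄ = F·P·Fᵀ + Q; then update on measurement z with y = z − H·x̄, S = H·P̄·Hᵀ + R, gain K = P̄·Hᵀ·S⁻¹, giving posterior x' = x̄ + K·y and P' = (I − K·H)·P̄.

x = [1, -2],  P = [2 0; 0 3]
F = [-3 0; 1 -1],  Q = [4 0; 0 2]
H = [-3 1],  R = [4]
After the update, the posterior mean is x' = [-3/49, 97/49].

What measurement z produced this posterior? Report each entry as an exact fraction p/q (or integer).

z = [2]

x̄ = F·x = [-3, 3]
P̄ = F·P·Fᵀ + Q = [22 -6; -6 7]
S = H·P̄·Hᵀ + R = [245]
K = P̄·Hᵀ·S⁻¹ = [-72/245; 5/49]
x' − x̄ = [144/49, -50/49] = K·y
y = (KᵀK)⁻¹·Kᵀ·(x' − x̄) = [-10]
z = y + H·x̄ = [-10] + [12] = [2]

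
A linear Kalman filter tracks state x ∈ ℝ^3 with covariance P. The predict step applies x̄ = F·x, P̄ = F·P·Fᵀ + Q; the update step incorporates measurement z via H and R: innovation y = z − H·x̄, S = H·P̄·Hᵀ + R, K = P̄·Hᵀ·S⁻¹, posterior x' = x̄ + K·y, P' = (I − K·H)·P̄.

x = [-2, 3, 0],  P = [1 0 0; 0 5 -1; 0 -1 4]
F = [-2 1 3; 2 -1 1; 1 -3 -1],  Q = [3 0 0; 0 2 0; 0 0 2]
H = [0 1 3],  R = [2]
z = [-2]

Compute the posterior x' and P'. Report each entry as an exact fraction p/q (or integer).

x' = [1685/523, -1305/523, 61/523]
P' = [19262/523 5839/523 -1981/523; 5839/523 5047/523 -1641/523; -1981/523 -1641/523 649/523]

x̄ = F·x = [7, -7, -11]
P̄ = F·P·Fᵀ + Q = [42 5 -19; 5 17 15; -19 15 46]
y = z − H·x̄ = [38]
S = H·P̄·Hᵀ + R = [523]
K = P̄·Hᵀ·S⁻¹ = [-52/523; 62/523; 153/523]
x' = x̄ + K·y = [1685/523, -1305/523, 61/523]
P' = (I − K·H)·P̄ = [19262/523 5839/523 -1981/523; 5839/523 5047/523 -1641/523; -1981/523 -1641/523 649/523]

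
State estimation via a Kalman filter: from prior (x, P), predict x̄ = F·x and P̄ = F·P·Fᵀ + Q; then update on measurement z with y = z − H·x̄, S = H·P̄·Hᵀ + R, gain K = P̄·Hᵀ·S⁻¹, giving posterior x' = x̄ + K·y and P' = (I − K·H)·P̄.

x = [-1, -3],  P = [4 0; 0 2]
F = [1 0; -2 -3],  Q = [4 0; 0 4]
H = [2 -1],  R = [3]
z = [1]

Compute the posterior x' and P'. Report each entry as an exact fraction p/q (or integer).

x̄ = F·x = [-1, 11]
P̄ = F·P·Fᵀ + Q = [8 -8; -8 38]
y = z − H·x̄ = [14]
S = H·P̄·Hᵀ + R = [105]
K = P̄·Hᵀ·S⁻¹ = [8/35; -18/35]
x' = x̄ + K·y = [11/5, 19/5]
P' = (I − K·H)·P̄ = [88/35 152/35; 152/35 358/35]

x' = [11/5, 19/5]
P' = [88/35 152/35; 152/35 358/35]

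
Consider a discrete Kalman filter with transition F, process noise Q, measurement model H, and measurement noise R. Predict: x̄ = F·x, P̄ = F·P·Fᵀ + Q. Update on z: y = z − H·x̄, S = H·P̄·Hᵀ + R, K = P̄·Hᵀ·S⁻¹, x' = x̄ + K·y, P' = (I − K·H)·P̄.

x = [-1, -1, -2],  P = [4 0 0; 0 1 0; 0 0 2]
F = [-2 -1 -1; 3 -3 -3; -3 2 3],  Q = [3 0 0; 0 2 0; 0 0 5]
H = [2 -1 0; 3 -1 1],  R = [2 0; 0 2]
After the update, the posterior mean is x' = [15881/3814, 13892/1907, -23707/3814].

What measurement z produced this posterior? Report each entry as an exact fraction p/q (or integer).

x̄ = F·x = [5, 6, -5]
P̄ = F·P·Fᵀ + Q = [22 -15 16; -15 65 -60; 16 -60 63]
S = H·P̄·Hᵀ + R = [215 364; 364 634]
K = P̄·Hᵀ·S⁻¹ = [1049/1907 -621/3814; 825/1907 -985/1907; -1958/1907 3277/3814]
x' − x̄ = [-3189/3814, 2450/1907, -4637/3814] = K·y
y = (KᵀK)⁻¹·Kᵀ·(x' − x̄) = [-3, -5]
z = y + H·x̄ = [-3, -5] + [4, 4] = [1, -1]

z = [1, -1]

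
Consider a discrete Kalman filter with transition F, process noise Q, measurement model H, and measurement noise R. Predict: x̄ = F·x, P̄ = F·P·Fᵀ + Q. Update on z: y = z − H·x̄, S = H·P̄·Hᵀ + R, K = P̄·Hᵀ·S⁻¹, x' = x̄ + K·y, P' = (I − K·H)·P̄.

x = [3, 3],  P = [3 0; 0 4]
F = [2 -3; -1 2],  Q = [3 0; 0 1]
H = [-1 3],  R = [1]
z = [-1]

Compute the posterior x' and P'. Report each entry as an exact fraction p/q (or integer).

x̄ = F·x = [-3, 3]
P̄ = F·P·Fᵀ + Q = [51 -30; -30 20]
y = z − H·x̄ = [-13]
S = H·P̄·Hᵀ + R = [412]
K = P̄·Hᵀ·S⁻¹ = [-141/412; 45/206]
x' = x̄ + K·y = [597/412, 33/206]
P' = (I − K·H)·P̄ = [1131/412 165/206; 165/206 35/103]

x' = [597/412, 33/206]
P' = [1131/412 165/206; 165/206 35/103]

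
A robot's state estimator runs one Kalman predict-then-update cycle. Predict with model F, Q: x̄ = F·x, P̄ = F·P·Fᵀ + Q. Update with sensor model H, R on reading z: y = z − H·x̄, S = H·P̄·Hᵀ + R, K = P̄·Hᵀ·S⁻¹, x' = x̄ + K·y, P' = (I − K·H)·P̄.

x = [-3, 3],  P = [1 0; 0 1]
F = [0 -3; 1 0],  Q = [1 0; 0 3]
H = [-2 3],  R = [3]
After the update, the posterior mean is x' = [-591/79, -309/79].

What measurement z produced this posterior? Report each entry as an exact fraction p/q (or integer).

x̄ = F·x = [-9, -3]
P̄ = F·P·Fᵀ + Q = [10 0; 0 4]
S = H·P̄·Hᵀ + R = [79]
K = P̄·Hᵀ·S⁻¹ = [-20/79; 12/79]
x' − x̄ = [120/79, -72/79] = K·y
y = (KᵀK)⁻¹·Kᵀ·(x' − x̄) = [-6]
z = y + H·x̄ = [-6] + [9] = [3]

z = [3]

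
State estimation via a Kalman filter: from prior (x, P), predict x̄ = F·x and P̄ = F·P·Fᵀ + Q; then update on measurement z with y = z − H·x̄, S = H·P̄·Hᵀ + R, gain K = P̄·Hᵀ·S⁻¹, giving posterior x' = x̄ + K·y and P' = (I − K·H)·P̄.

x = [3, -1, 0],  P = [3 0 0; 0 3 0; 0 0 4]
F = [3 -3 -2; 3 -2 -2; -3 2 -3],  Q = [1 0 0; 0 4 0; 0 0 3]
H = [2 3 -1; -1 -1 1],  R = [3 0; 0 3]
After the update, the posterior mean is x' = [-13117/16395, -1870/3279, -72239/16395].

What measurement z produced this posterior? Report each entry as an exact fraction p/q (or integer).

x̄ = F·x = [12, 11, -11]
P̄ = F·P·Fᵀ + Q = [71 61 -21; 61 59 -15; -21 -15 78]
S = H·P̄·Hᵀ + R = [1802 -825; -825 405]
K = P̄·Hᵀ·S⁻¹ = [309/1093 3248/16395; 351/1093 1052/3279; 605/1093 23101/16395]
x' − x̄ = [-209857/16395, -37939/3279, 108106/16395] = K·y
y = (KᵀK)⁻¹·Kᵀ·(x' − x̄) = [-67, 31]
z = y + H·x̄ = [-67, 31] + [68, -34] = [1, -3]

z = [1, -3]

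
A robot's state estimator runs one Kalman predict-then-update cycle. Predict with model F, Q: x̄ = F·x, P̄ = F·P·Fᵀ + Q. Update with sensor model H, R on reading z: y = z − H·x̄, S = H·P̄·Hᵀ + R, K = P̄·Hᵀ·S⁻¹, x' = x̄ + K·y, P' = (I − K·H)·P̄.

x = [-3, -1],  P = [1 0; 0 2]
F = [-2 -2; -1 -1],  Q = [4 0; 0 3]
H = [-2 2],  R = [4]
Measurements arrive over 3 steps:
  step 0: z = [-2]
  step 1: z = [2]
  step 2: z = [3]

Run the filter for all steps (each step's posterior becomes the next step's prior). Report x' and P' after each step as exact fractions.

step 0: x̄ = F·x = [8, 4]
step 0: P̄ = F·P·Fᵀ + Q = [16 6; 6 6]
step 0: y = z − H·x̄ = [6]
step 0: S = H·P̄·Hᵀ + R = [44]
step 0: K = P̄·Hᵀ·S⁻¹ = [-5/11; 0]
step 0: x' = x̄ + K·y = [58/11, 4]
step 0: P' = (I − K·H)·P̄ = [76/11 6; 6 6]
step 1: x̄ = F·x = [-204/11, -102/11]
step 1: P̄ = F·P·Fᵀ + Q = [1140/11 548/11; 548/11 307/11]
step 1: y = z − H·x̄ = [-182/11]
step 1: S = H·P̄·Hᵀ + R = [1448/11]
step 1: K = P̄·Hᵀ·S⁻¹ = [-148/181; -241/724]
step 1: x' = x̄ + K·y = [-908/181, -1363/362]
step 1: P' = (I − K·H)·P̄ = [2828/181 2532/181; 2532/181 4823/362]
step 2: x̄ = F·x = [3179/181, 3179/362]
step 2: P̄ = F·P·Fᵀ + Q = [41938/181 20607/181; 20607/181 21693/362]
step 2: y = z − H·x̄ = [3722/181]
step 2: S = H·P̄·Hᵀ + R = [47006/181]
step 2: K = P̄·Hᵀ·S⁻¹ = [-21331/23503; -19521/47006]
step 2: x' = x̄ + K·y = [-25845/23503, 11375/47006]
step 2: P' = (I − K·H)·P̄ = [417932/23503 375270/23503; 375270/23503 355749/23503]

step 0: x' = [58/11, 4], P' = [76/11 6; 6 6]
step 1: x' = [-908/181, -1363/362], P' = [2828/181 2532/181; 2532/181 4823/362]
step 2: x' = [-25845/23503, 11375/47006], P' = [417932/23503 375270/23503; 375270/23503 355749/23503]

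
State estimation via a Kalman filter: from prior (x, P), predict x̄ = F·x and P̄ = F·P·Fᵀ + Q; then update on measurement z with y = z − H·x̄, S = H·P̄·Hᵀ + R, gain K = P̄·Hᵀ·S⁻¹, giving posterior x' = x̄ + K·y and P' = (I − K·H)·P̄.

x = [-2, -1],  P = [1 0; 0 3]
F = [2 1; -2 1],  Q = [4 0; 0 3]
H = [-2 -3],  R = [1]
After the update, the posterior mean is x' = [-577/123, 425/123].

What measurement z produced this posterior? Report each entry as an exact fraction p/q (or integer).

x̄ = F·x = [-5, 3]
P̄ = F·P·Fᵀ + Q = [11 -1; -1 10]
S = H·P̄·Hᵀ + R = [123]
K = P̄·Hᵀ·S⁻¹ = [-19/123; -28/123]
x' − x̄ = [38/123, 56/123] = K·y
y = (KᵀK)⁻¹·Kᵀ·(x' − x̄) = [-2]
z = y + H·x̄ = [-2] + [1] = [-1]

z = [-1]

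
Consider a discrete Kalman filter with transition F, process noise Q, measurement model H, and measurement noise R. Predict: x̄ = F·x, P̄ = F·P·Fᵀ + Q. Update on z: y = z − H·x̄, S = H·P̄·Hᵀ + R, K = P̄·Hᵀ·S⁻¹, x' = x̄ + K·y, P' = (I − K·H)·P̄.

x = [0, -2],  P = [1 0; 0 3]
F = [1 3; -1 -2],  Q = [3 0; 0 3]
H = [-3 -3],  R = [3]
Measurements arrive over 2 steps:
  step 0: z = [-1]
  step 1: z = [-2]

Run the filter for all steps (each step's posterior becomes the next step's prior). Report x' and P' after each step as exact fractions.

step 0: x̄ = F·x = [-6, 4]
step 0: P̄ = F·P·Fᵀ + Q = [31 -19; -19 16]
step 0: y = z − H·x̄ = [-7]
step 0: S = H·P̄·Hᵀ + R = [84]
step 0: K = P̄·Hᵀ·S⁻¹ = [-3/7; 3/28]
step 0: x' = x̄ + K·y = [-3, 13/4]
step 0: P' = (I − K·H)·P̄ = [109/7 -106/7; -106/7 421/28]
step 1: x̄ = F·x = [27/4, -7/2]
step 1: P̄ = F·P·Fᵀ + Q = [1765/28 -421/14; -421/14 127/7]
step 1: y = z − H·x̄ = [31/4]
step 1: S = H·P̄·Hᵀ + R = [5385/28]
step 1: K = P̄·Hᵀ·S⁻¹ = [-923/1795; 334/1795]
step 1: x' = x̄ + K·y = [4963/1795, -3694/1795]
step 1: P' = (I − K·H)·P̄ = [21871/1795 -20948/1795; -20948/1795 20614/1795]

step 0: x' = [-3, 13/4], P' = [109/7 -106/7; -106/7 421/28]
step 1: x' = [4963/1795, -3694/1795], P' = [21871/1795 -20948/1795; -20948/1795 20614/1795]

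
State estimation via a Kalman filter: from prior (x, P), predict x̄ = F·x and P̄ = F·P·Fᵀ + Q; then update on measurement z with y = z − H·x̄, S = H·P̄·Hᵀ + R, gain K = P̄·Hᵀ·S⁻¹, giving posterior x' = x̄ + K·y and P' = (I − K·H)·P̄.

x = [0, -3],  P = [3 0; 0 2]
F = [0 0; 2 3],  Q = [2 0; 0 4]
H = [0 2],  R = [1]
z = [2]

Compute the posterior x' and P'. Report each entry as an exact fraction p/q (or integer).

x' = [0, 127/137]
P' = [2 0; 0 34/137]

x̄ = F·x = [0, -9]
P̄ = F·P·Fᵀ + Q = [2 0; 0 34]
y = z − H·x̄ = [20]
S = H·P̄·Hᵀ + R = [137]
K = P̄·Hᵀ·S⁻¹ = [0; 68/137]
x' = x̄ + K·y = [0, 127/137]
P' = (I − K·H)·P̄ = [2 0; 0 34/137]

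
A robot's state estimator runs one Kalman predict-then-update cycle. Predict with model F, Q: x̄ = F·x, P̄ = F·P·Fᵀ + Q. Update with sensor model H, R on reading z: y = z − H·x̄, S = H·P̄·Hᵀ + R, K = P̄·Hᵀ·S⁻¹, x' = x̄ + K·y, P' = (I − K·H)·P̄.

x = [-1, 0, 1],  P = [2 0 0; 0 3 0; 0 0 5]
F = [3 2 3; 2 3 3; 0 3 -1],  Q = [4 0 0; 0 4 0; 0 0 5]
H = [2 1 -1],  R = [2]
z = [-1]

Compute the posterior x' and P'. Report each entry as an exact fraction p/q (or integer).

x' = [-690/703, 1/19, -34/37]
P' = [2637/703 45/19 341/37; 45/19 264/19 18; 341/37 18 1350/37]

x̄ = F·x = [0, 1, -1]
P̄ = F·P·Fᵀ + Q = [79 75 3; 75 84 12; 3 12 37]
y = z − H·x̄ = [-3]
S = H·P̄·Hᵀ + R = [703]
K = P̄·Hᵀ·S⁻¹ = [230/703; 6/19; -1/37]
x' = x̄ + K·y = [-690/703, 1/19, -34/37]
P' = (I − K·H)·P̄ = [2637/703 45/19 341/37; 45/19 264/19 18; 341/37 18 1350/37]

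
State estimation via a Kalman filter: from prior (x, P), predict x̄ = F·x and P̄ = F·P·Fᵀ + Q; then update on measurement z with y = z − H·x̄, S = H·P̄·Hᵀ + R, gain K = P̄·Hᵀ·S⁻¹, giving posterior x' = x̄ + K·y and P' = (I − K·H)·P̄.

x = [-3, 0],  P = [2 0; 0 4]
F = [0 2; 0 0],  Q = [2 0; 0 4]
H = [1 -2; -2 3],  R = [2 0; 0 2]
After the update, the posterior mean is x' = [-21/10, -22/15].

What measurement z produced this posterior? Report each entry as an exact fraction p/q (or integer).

z = [3, 1]

x̄ = F·x = [0, 0]
P̄ = F·P·Fᵀ + Q = [18 0; 0 4]
S = H·P̄·Hᵀ + R = [36 -60; -60 110]
K = P̄·Hᵀ·S⁻¹ = [-1/2 -3/5; -4/9 -2/15]
x' − x̄ = [-21/10, -22/15] = K·y
y = (KᵀK)⁻¹·Kᵀ·(x' − x̄) = [3, 1]
z = y + H·x̄ = [3, 1] + [0, 0] = [3, 1]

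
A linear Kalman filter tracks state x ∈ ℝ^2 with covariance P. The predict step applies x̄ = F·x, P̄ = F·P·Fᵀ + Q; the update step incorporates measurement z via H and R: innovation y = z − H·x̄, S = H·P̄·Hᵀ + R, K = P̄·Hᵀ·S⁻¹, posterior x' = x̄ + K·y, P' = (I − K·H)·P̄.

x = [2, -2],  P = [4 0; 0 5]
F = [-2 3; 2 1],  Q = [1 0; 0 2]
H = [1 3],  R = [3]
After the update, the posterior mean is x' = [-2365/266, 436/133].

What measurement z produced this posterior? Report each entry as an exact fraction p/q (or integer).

x̄ = F·x = [-10, 2]
P̄ = F·P·Fᵀ + Q = [62 -1; -1 23]
S = H·P̄·Hᵀ + R = [266]
K = P̄·Hᵀ·S⁻¹ = [59/266; 34/133]
x' − x̄ = [295/266, 170/133] = K·y
y = (KᵀK)⁻¹·Kᵀ·(x' − x̄) = [5]
z = y + H·x̄ = [5] + [-4] = [1]

z = [1]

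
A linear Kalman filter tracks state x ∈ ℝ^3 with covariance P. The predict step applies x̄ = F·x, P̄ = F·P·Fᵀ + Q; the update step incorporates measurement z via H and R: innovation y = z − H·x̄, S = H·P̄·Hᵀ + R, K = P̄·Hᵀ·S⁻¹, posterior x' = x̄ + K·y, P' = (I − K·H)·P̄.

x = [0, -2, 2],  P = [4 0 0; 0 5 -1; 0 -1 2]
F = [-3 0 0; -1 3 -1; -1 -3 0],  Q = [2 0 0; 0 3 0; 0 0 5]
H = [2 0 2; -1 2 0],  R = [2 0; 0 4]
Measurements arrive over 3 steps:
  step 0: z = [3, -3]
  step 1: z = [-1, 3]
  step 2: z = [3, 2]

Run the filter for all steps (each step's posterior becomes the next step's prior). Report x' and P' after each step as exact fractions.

step 0: x̄ = F·x = [0, -8, 6]
step 0: P̄ = F·P·Fᵀ + Q = [38 12 12; 12 60 -44; 12 -44 54]
step 0: y = z − H·x̄ = [-9, 13]
step 0: S = H·P̄·Hᵀ + R = [466 -228; -228 234]
step 0: K = P̄·Hᵀ·S⁻¹ = [1684/4755 4069/14265; 268/1585 2978/4755; 674/4755 -4126/14265]
step 0: x' = x̄ + K·y = [7429/14265, -6562/4755, 13754/14265]
step 0: P' = (I − K·H)·P̄ = [93836/14265 18352/4755 -88784/14265; 18352/4755 5044/1585 -17548/4755; -88784/14265 -17548/4755 90806/14265]
step 1: x̄ = F·x = [-7429/4755, -26747/4755, 51629/14265]
step 1: P̄ = F·P·Fᵀ + Q = [97006/1585 -53372/1585 259004/4755; -53372/1585 49329/1585 -187148/4755; 259004/4755 -187148/4755 904061/14265]
step 1: y = z − H·x̄ = [-72949/14265, 4022/317]
step 1: S = H·P̄·Hᵀ + R = [13353086/14265 -165940/317; -165940/317 102830/317]
step 1: K = P̄·Hᵀ·S⁻¹ = [5529984/21131557 549787/21131557; 2018262/21131557 47526817/105657785; 4804427/21131557 -923152/21131557]
step 1: x' = x̄ + K·y = [-54318953/21131557, -42927353/105657785, 40199210/21131557]
step 1: P' = (I − K·H)·P̄ = [84646696/21131557 43422922/21131557 -79116712/21131557; 43422922/21131557 203610939/105657785 -41404660/21131557; -79116712/21131557 -41404660/21131557 83921139/21131557]
step 2: x̄ = F·x = [162956859/21131557, -58183344/105657785, 400376824/105657785]
step 2: P̄ = F·P·Fᵀ + Q = [804083378/21131557 -374216346/21131557 644746386/21131557; -374216346/21131557 2140596001/105657785 -2425918431/105657785; 644746386/21131557 -2425918431/105657785 4086708516/105657785]
step 2: y = z − H·x̄ = [-2113348883/105657785, 1142466553/105657785]
step 2: S = H·P̄·Hᵀ + R = [58429672634/105657785 -31676298284/105657785; -31676298284/105657785 20489758954/105657785]
step 2: K = P̄·Hᵀ·S⁻¹ = [120606152394/458608031237 12707556349/458608031237; 44464927055/458608031237 206442957476/458608031237; 4503279282/19939479619 -896810040/19939479619]
step 2: x' = x̄ + K·y = [1261636348586/458608031237, 1090321184111/458608031237, -24212794102/19939479619]
step 2: P' = (I − K·H)·P̄ = [1846158981912/458608031237 948494603654/458608031237 -75024036066/19939479619; 948494603654/458608031237 887133216779/458608031237 -39305638113/19939479619; -75024036066/19939479619 -39305638113/19939479619 79527315348/19939479619]

step 0: x' = [7429/14265, -6562/4755, 13754/14265], P' = [93836/14265 18352/4755 -88784/14265; 18352/4755 5044/1585 -17548/4755; -88784/14265 -17548/4755 90806/14265]
step 1: x' = [-54318953/21131557, -42927353/105657785, 40199210/21131557], P' = [84646696/21131557 43422922/21131557 -79116712/21131557; 43422922/21131557 203610939/105657785 -41404660/21131557; -79116712/21131557 -41404660/21131557 83921139/21131557]
step 2: x' = [1261636348586/458608031237, 1090321184111/458608031237, -24212794102/19939479619], P' = [1846158981912/458608031237 948494603654/458608031237 -75024036066/19939479619; 948494603654/458608031237 887133216779/458608031237 -39305638113/19939479619; -75024036066/19939479619 -39305638113/19939479619 79527315348/19939479619]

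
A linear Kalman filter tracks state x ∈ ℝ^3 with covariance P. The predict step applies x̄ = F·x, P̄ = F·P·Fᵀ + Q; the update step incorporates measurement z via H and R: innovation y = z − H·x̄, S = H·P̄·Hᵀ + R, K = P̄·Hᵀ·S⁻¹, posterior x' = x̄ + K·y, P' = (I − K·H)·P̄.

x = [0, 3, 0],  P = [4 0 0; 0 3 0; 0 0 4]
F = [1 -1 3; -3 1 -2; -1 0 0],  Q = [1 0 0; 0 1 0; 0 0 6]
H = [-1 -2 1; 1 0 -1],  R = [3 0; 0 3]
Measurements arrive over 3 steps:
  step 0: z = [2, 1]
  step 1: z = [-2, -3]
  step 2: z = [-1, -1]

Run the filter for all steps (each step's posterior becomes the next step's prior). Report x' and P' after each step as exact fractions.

step 0: x' = [-21/785, -1086/785, -722/785], P' = [6712/785 -873/785 4984/785; -873/785 1146/785 264/785; 4984/785 264/785 5458/785]
step 1: x' = [-97783063/35786351, 88969430/35786351, 10477442/35786351], P' = [166604873/35786351 -40830714/35786351 103400909/35786351; -40830714/35786351 53244849/35786351 12137025/35786351; 103400909/35786351 12137025/35786351 139846868/35786351]
step 2: x' = [208702644343/174084899691, 64784266017/58028299897, 348223457575/174084899691], P' = [806432949767/174084899691 -65003125790/58028299897 503080827518/174084899691; -65003125790/58028299897 85723589073/58028299897 20104041091/58028299897; 503080827518/174084899691 20104041091/58028299897 681579186545/174084899691]

step 0: x̄ = F·x = [-3, 3, 0]
step 0: P̄ = F·P·Fᵀ + Q = [44 -39 -4; -39 56 12; -4 12 10]
step 0: y = z − H·x̄ = [5, 4]
step 0: S = H·P̄·Hᵀ + R = [85 40; 40 65]
step 0: K = P̄·Hᵀ·S⁻¹ = [6/785 576/785; -77/157 -379/785; -18/785 -158/785]
step 0: x' = x̄ + K·y = [-21/785, -1086/785, -722/785]
step 0: P' = (I − K·H)·P̄ = [6712/785 -873/785 4984/785; -873/785 1146/785 264/785; 4984/785 264/785 5458/785]
step 1: x̄ = F·x = [-1101/785, 421/785, 21/785]
step 1: P̄ = F·P·Fᵀ + Q = [87831/785 -111026/785 -22537/785; -111026/785 148161/785 30977/785; -22537/785 30977/785 11422/785]
step 1: y = z − H·x̄ = [-370/157, -1233/785]
step 1: S = H·P̄·Hᵀ + R = [171314/785 139679/785; 139679/785 146682/785]
step 1: K = P̄·Hᵀ·S⁻¹ = [6152488/35786351 21067988/35786351; -17840653/35786351 -17655913/35786351; 4057303/35786351 -12148653/35786351]
step 1: x' = x̄ + K·y = [-97783063/35786351, 88969430/35786351, 10477442/35786351]
step 1: P' = (I − K·H)·P̄ = [166604873/35786351 -40830714/35786351 103400909/35786351; -40830714/35786351 53244849/35786351 12137025/35786351; 103400909/35786351 12137025/35786351 139846868/35786351]
step 2: x̄ = F·x = [-155320167/35786351, 361363735/35786351, 97783063/35786351]
step 2: P̄ = F·P·Fᵀ + Q = [2143502617/35786351 -2632188406/35786351 -517638314/35786351; -2632188406/35786351 3585109621/35786351 747447151/35786351; -517638314/35786351 747447151/35786351 381322979/35786351]
step 2: y = z − H·x̄ = [433837889/35786351, 217316879/35786351]
step 2: S = H·P̄·Hᵀ + R = [4489357533/35786351 3199168890/35786351; 3199168890/35786351 3667461277/35786351]
step 2: K = P̄·Hᵀ·S⁻¹ = [28888877497/174084899691 33705791361/58028299897; -28780003755/58028299897 -28369055627/58028299897; 19291370827/174084899691 -19833151003/58028299897]
step 2: x' = x̄ + K·y = [208702644343/174084899691, 64784266017/58028299897, 348223457575/174084899691]
step 2: P' = (I − K·H)·P̄ = [806432949767/174084899691 -65003125790/58028299897 503080827518/174084899691; -65003125790/58028299897 85723589073/58028299897 20104041091/58028299897; 503080827518/174084899691 20104041091/58028299897 681579186545/174084899691]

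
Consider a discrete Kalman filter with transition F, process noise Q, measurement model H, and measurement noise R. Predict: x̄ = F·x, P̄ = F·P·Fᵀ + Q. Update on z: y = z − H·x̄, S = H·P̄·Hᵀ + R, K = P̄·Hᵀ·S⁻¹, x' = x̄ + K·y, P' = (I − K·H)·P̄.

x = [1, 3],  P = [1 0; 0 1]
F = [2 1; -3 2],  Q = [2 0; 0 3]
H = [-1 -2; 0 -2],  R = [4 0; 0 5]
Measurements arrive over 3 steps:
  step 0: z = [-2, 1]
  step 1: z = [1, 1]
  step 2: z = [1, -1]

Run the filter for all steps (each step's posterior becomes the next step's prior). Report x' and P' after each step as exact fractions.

step 0: x̄ = F·x = [5, 3]
step 0: P̄ = F·P·Fᵀ + Q = [7 -4; -4 16]
step 0: y = z − H·x̄ = [9, 7]
step 0: S = H·P̄·Hᵀ + R = [59 56; 56 69]
step 0: K = P̄·Hᵀ·S⁻¹ = [-379/935 416/935; -28/187 -64/187]
step 0: x' = x̄ + K·y = [4176/935, -139/187]
step 0: P' = (I − K·H)·P̄ = [3596/935 -208/187; -208/187 160/187]
step 1: x̄ = F·x = [7657/935, -13918/935]
step 1: P̄ = F·P·Fᵀ + Q = [12894/935 -21016/935; -21016/935 50849/935]
step 1: y = z − H·x̄ = [-1132/55, -26901/935]
step 1: S = H·P̄·Hᵀ + R = [7998/55 9492/55; 9492/55 208071/935]
step 1: K = P̄·Hᵀ·S⁻¹ = [-128285/401469 60196/133823; -67235/401469 -144082/401469]
step 1: x' = x̄ + K·y = [732371/401469, -446872/401469]
step 1: P' = (I − K·H)·P̄ = [1416080/401469 -150490/133823; -150490/133823 360205/401469]
step 2: x̄ = F·x = [339290/133823, -3090857/401469]
step 2: P̄ = F·P·Fᵀ + Q = [1673861/133823 -8227540/401469; -8227540/401469 20807587/401469]
step 2: y = z − H·x̄ = [-4762375/401469, -6583183/401469]
step 2: S = H·P̄·Hᵀ + R = [18982549/133823 66775268/401469; 66775268/401469 85237693/401469]
step 2: K = P̄·Hᵀ·S⁻¹ = [-928296853/2952778189 1297260268/2952778189; -500814510/2952778189 -1049281742/2952778189]
step 2: x' = x̄ + K·y = [-2773961831/2952778189, 413643627/2952778189]
step 2: P' = (I − K·H)·P̄ = [10199488752/2952778189 -3243150670/2952778189; -3243150670/2952778189 2623204355/2952778189]

step 0: x' = [4176/935, -139/187], P' = [3596/935 -208/187; -208/187 160/187]
step 1: x' = [732371/401469, -446872/401469], P' = [1416080/401469 -150490/133823; -150490/133823 360205/401469]
step 2: x' = [-2773961831/2952778189, 413643627/2952778189], P' = [10199488752/2952778189 -3243150670/2952778189; -3243150670/2952778189 2623204355/2952778189]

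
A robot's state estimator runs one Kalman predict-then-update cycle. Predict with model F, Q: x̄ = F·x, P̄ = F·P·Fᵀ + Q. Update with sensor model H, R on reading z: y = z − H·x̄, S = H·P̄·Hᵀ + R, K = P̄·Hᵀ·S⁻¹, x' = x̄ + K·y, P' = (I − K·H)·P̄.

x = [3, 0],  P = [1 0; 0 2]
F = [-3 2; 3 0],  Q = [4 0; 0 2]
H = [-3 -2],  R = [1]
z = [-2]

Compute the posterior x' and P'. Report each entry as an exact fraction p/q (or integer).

x̄ = F·x = [-9, 9]
P̄ = F·P·Fᵀ + Q = [21 -9; -9 11]
y = z − H·x̄ = [-11]
S = H·P̄·Hᵀ + R = [126]
K = P̄·Hᵀ·S⁻¹ = [-5/14; 5/126]
x' = x̄ + K·y = [-71/14, 1079/126]
P' = (I − K·H)·P̄ = [69/14 -101/14; -101/14 1361/126]

x' = [-71/14, 1079/126]
P' = [69/14 -101/14; -101/14 1361/126]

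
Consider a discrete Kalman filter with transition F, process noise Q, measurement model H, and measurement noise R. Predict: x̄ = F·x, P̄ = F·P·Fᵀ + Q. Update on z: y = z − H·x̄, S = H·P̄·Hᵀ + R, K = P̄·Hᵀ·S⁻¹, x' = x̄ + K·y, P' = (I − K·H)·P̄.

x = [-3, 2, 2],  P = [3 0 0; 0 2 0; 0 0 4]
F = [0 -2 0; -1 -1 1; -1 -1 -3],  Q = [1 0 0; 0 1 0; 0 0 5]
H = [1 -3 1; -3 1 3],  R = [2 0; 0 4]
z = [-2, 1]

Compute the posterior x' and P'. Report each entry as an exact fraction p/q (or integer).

x' = [-48204/16427, -15164/16427, -35901/16427]
P' = [135244/16427 80035/16427 107179/16427; 80035/16427 50845/16427 64328/16427; 107179/16427 64328/16427 91083/16427]

x̄ = F·x = [-4, 3, -5]
P̄ = F·P·Fᵀ + Q = [9 4 4; 4 10 -7; 4 -7 46]
y = z − H·x̄ = [16, 1]
S = H·P̄·Hᵀ + R = [173 177; 177 371]
K = P̄·Hᵀ·S⁻¹ = [1159/16427 -1040/16427; -4086/16427 931/16427; 2639/16427 4010/16427]
x' = x̄ + K·y = [-48204/16427, -15164/16427, -35901/16427]
P' = (I − K·H)·P̄ = [135244/16427 80035/16427 107179/16427; 80035/16427 50845/16427 64328/16427; 107179/16427 64328/16427 91083/16427]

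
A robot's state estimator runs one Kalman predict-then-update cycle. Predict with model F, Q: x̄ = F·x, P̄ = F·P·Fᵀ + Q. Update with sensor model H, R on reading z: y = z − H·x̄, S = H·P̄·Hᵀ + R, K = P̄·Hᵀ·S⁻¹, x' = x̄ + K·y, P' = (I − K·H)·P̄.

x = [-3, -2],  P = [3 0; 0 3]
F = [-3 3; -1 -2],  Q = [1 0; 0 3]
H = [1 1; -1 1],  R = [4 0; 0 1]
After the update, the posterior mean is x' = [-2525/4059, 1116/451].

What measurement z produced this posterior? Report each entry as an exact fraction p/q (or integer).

z = [1, 3]

x̄ = F·x = [3, 7]
P̄ = F·P·Fᵀ + Q = [55 -9; -9 18]
S = H·P̄·Hᵀ + R = [59 -37; -37 92]
K = P̄·Hᵀ·S⁻¹ = [1864/4059 -2074/4059; 203/451 214/451]
x' − x̄ = [-14702/4059, -2041/451] = K·y
y = (KᵀK)⁻¹·Kᵀ·(x' − x̄) = [-9, -1]
z = y + H·x̄ = [-9, -1] + [10, 4] = [1, 3]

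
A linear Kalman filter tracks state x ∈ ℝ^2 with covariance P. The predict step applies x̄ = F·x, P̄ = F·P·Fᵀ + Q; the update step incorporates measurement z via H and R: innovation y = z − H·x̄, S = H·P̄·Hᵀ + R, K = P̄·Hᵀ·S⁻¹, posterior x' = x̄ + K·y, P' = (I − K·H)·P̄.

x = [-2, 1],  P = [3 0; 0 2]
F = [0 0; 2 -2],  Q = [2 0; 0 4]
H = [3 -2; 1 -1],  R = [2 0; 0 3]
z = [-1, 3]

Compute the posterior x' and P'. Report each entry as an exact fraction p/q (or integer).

x' = [-291/224, -27/14]
P' = [171/112 15/7; 15/7 24/7]

x̄ = F·x = [0, -6]
P̄ = F·P·Fᵀ + Q = [2 0; 0 24]
y = z − H·x̄ = [-13, -3]
S = H·P̄·Hᵀ + R = [116 54; 54 29]
K = P̄·Hᵀ·S⁻¹ = [33/224 -23/112; -3/14 -3/7]
x' = x̄ + K·y = [-291/224, -27/14]
P' = (I − K·H)·P̄ = [171/112 15/7; 15/7 24/7]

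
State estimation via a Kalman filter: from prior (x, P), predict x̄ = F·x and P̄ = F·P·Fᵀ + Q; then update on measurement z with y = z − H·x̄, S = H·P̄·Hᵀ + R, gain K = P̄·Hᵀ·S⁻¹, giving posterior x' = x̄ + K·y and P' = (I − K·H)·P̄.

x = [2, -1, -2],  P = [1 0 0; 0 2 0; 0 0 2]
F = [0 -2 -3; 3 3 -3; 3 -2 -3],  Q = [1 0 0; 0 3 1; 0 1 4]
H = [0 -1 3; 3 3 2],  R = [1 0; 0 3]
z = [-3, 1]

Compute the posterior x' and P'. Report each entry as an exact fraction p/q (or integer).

x' = [-147482/66215, 9249/3485, -6017/66215]
P' = [453161/66215 -19442/3485 -239433/132430; -19442/3485 16736/3485 5223/3485; -239433/132430 5223/3485 76287/132430]

x̄ = F·x = [8, 9, 14]
P̄ = F·P·Fᵀ + Q = [27 6 26; 6 48 16; 26 16 39]
y = z − H·x̄ = [-36, -78]
S = H·P̄·Hᵀ + R = [304 418; 418 1446]
K = P̄·Hᵀ·S⁻¹ = [20497/132430 208/3485; -1067/3485 776/3485; 30387/132430 521/6970]
x' = x̄ + K·y = [-147482/66215, 9249/3485, -6017/66215]
P' = (I − K·H)·P̄ = [453161/66215 -19442/3485 -239433/132430; -19442/3485 16736/3485 5223/3485; -239433/132430 5223/3485 76287/132430]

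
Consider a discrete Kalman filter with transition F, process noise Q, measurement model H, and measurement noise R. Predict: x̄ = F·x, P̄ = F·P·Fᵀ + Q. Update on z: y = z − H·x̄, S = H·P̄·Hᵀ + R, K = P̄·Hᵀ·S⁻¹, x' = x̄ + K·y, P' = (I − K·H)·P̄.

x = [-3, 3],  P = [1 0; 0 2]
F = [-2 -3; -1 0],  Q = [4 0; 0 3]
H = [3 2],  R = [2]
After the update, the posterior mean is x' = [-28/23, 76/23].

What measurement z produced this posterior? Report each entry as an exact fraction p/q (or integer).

z = [3]

x̄ = F·x = [-3, 3]
P̄ = F·P·Fᵀ + Q = [26 2; 2 4]
S = H·P̄·Hᵀ + R = [276]
K = P̄·Hᵀ·S⁻¹ = [41/138; 7/138]
x' − x̄ = [41/23, 7/23] = K·y
y = (KᵀK)⁻¹·Kᵀ·(x' − x̄) = [6]
z = y + H·x̄ = [6] + [-3] = [3]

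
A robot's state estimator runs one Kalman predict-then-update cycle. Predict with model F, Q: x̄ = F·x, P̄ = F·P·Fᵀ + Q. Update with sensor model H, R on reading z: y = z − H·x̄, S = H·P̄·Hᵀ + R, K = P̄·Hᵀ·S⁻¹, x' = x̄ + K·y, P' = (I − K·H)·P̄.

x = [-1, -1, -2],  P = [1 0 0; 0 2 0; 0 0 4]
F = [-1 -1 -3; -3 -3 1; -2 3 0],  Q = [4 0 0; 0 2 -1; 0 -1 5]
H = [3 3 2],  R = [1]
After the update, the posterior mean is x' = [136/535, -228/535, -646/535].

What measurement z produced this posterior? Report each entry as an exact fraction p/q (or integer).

x̄ = F·x = [8, 4, -1]
P̄ = F·P·Fᵀ + Q = [43 -3 -4; -3 33 -13; -4 -13 27]
S = H·P̄·Hᵀ + R = [535]
K = P̄·Hᵀ·S⁻¹ = [112/535; 64/535; 3/535]
x' − x̄ = [-4144/535, -2368/535, -111/535] = K·y
y = (KᵀK)⁻¹·Kᵀ·(x' − x̄) = [-37]
z = y + H·x̄ = [-37] + [34] = [-3]

z = [-3]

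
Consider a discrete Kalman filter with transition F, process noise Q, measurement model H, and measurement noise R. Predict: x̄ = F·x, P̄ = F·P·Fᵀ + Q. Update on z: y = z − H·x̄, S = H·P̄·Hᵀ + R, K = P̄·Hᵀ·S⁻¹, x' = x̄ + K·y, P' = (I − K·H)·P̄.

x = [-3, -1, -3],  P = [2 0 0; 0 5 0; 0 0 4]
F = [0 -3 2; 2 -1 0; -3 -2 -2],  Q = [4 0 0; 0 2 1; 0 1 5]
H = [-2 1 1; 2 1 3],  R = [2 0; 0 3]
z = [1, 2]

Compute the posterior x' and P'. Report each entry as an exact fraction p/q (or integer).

x̄ = F·x = [-3, -5, 17]
P̄ = F·P·Fᵀ + Q = [65 15 14; 15 15 -1; 14 -1 59]
y = z − H·x̄ = [-17, -38]
S = H·P̄·Hᵀ + R = [218 -128; -128 1031]
K = P̄·Hᵀ·S⁻¹ = [-80195/208374 13919/104187; -5560/104187 3554/104187; 9507/34729 8052/34729]
x' = x̄ + K·y = [-319651/208374, -561467/104187, 122798/34729]
P' = (I − K·H)·P̄ = [238909/208374 336647/104187 -59311/34729; 336647/104187 1324577/104187 -220801/34729; -59311/34729 -220801/34729 121193/34729]

x' = [-319651/208374, -561467/104187, 122798/34729]
P' = [238909/208374 336647/104187 -59311/34729; 336647/104187 1324577/104187 -220801/34729; -59311/34729 -220801/34729 121193/34729]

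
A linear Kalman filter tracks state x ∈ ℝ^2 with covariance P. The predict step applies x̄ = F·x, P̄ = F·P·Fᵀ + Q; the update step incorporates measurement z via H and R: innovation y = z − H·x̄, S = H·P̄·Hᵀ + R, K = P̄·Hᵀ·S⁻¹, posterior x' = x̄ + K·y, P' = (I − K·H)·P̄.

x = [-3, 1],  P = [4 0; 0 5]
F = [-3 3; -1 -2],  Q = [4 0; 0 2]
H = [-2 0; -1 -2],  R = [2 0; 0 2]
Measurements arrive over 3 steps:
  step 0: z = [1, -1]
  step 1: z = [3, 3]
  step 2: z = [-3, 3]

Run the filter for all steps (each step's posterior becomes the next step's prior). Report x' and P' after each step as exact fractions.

step 0: x̄ = F·x = [12, 1]
step 0: P̄ = F·P·Fᵀ + Q = [85 -18; -18 26]
step 0: y = z − H·x̄ = [25, 13]
step 0: S = H·P̄·Hᵀ + R = [342 98; 98 119]
step 0: K = P̄·Hᵀ·S⁻¹ = [-1102/2221 -7/2221; 544/2221 -7578/15547]
step 0: x' = x̄ + K·y = [-989/2221, 12233/15547]
step 0: P' = (I − K·H)·P̄ = [1102/2221 -544/2221; -544/2221 9482/15547]
step 1: x̄ = F·x = [57468/15547, -17543/15547]
step 1: P̄ = F·P·Fᵀ + Q = [285496/15547 -45174/15547; -45174/15547 61504/15547]
step 1: y = z − H·x̄ = [161577/15547, 69023/15547]
step 1: S = H·P̄·Hᵀ + R = [1173078/15547 390296/15547; 390296/15547 381910/15547]
step 1: K = P̄·Hᵀ·S⁻¹ = [-2281824/4754603 -97574/4754603; 1043338/4754603 -2035245/4754603]
step 1: x' = x̄ + K·y = [-938974/679229, -508222/679229]
step 1: P' = (I − K·H)·P̄ = [2281824/4754603 -1043338/4754603; -1043338/4754603 2556914/4754603]
step 2: x̄ = F·x = [1292256/679229, 1955418/679229]
step 2: P̄ = F·P·Fᵀ + Q = [81347138/4754603 -11626026/4754603; -11626026/4754603 17845334/4754603]
step 2: y = z − H·x̄ = [546825/679229, 7240779/679229]
step 2: S = H·P̄·Hᵀ + R = [334897758/4754603 16598596/679229; 16598596/679229 16533368/679229]
step 2: K = P̄·Hᵀ·S⁻¹ = [-317563641/664060676 -29047543/1328121352; 144258049/664060676 -565812465/1328121352]
step 2: x' = x̄ + K·y = [1705820085/1328121352, -1975950381/1328121352]
step 2: P' = (I − K·H)·P̄ = [317563641/664060676 -144258049/664060676; -144258049/664060676 355035257/664060676]

step 0: x' = [-989/2221, 12233/15547], P' = [1102/2221 -544/2221; -544/2221 9482/15547]
step 1: x' = [-938974/679229, -508222/679229], P' = [2281824/4754603 -1043338/4754603; -1043338/4754603 2556914/4754603]
step 2: x' = [1705820085/1328121352, -1975950381/1328121352], P' = [317563641/664060676 -144258049/664060676; -144258049/664060676 355035257/664060676]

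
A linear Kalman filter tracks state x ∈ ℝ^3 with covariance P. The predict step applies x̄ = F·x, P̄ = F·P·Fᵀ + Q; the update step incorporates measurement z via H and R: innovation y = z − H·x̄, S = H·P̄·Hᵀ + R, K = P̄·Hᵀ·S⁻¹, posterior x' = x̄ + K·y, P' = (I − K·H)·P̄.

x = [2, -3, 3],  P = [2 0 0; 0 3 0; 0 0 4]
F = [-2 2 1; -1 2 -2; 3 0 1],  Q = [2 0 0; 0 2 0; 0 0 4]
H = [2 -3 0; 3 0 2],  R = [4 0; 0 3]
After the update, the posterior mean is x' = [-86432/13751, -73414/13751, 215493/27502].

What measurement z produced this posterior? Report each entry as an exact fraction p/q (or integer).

x̄ = F·x = [-7, -14, 9]
P̄ = F·P·Fᵀ + Q = [26 8 -8; 8 32 -14; -8 -14 26]
S = H·P̄·Hᵀ + R = [300 136; 136 245]
K = P̄·Hᵀ·S⁻¹ = [-393/13751 3698/13751; -4764/13751 2420/13751; 1281/27502 1216/13751]
x' − x̄ = [9825/13751, 119100/13751, -32025/27502] = K·y
y = (KᵀK)⁻¹·Kᵀ·(x' − x̄) = [-25, 0]
z = y + H·x̄ = [-25, 0] + [28, -3] = [3, -3]

z = [3, -3]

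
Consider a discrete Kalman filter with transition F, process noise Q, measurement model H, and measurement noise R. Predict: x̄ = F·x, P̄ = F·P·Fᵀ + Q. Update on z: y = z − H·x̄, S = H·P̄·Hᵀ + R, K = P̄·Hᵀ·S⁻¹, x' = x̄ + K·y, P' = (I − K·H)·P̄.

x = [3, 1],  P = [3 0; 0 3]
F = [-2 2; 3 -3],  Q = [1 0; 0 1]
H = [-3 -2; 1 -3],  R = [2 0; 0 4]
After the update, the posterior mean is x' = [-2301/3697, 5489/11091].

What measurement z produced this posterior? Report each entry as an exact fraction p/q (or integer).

z = [1, -2]

x̄ = F·x = [-4, 6]
P̄ = F·P·Fᵀ + Q = [25 -36; -36 55]
S = H·P̄·Hᵀ + R = [15 3; 3 740]
K = P̄·Hᵀ·S⁻¹ = [-873/3697 668/3697; -877/11091 -1003/3697]
x' − x̄ = [12487/3697, -61057/11091] = K·y
y = (KᵀK)⁻¹·Kᵀ·(x' − x̄) = [1, 20]
z = y + H·x̄ = [1, 20] + [0, -22] = [1, -2]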